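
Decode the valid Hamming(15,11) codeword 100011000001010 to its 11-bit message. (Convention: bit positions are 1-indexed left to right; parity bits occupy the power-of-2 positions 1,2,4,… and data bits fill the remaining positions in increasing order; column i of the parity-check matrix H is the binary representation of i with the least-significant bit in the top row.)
Parity bits occupy power-of-2 positions; data bits are at positions {3,5,6,7,9,10,11,12,13,14,15} (1-indexed).
Extract: c[3]=0 c[5]=1 c[6]=1 c[7]=0 c[9]=0 c[10]=0 c[11]=0 c[12]=1 c[13]=0 c[14]=1 c[15]=0
Data = 01100001010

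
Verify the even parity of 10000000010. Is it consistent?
Sum of all bits: 1+0+0+0+0+0+0+0+0+1+0 = 2; 2 mod 2 = 0. Result is 0 → valid parity.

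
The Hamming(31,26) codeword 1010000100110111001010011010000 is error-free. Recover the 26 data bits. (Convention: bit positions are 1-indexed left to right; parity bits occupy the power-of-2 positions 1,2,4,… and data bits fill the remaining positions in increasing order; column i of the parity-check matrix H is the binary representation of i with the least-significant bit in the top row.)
Parity bits occupy power-of-2 positions; data bits are at positions {3,5,6,7,9,10,11,12,13,14,15,17,18,19,20,21,22,23,24,25,26,27,28,29,30,31} (1-indexed).
Extract: c[3]=1 c[5]=0 c[6]=0 c[7]=0 c[9]=0 c[10]=0 c[11]=1 c[12]=1 c[13]=0 c[14]=1 c[15]=1 c[17]=0 c[18]=0 c[19]=1 c[20]=0 c[21]=1 c[22]=0 c[23]=0 c[24]=1 c[25]=1 c[26]=0 c[27]=1 c[28]=0 c[29]=0 c[30]=0 c[31]=0
Data = 10000011011001010011010000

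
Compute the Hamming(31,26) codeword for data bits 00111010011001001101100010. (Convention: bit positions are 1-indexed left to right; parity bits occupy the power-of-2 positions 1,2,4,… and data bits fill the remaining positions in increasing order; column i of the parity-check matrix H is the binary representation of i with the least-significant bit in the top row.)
Codeword c = d · G (mod 2), d = 00111010011001001101100010:
  c[0] = d·G[:,0] = (00111010011001001101100010)·(11011010101101010101010101) mod 2 = 0+0+0+1+1+0+1+0+0+0+1+0+0+1+0+0+0+1+0+1+0+0+0+0+0+0 mod 2 = 1
  c[1] = d·G[:,1] = (00111010011001001101100010)·(10110110011011001100110011) mod 2 = 0+0+1+1+0+0+1+0+0+1+1+0+0+1+0+0+1+1+0+0+1+0+0+0+1+0 mod 2 = 0
  c[2] = d·G[:,2] = (00111010011001001101100010)·(10000000000000000000000000) mod 2 = 0+0+0+0+0+0+0+0+0+0+0+0+0+0+0+0+0+0+0+0+0+0+0+0+0+0 mod 2 = 0
  c[3] = d·G[:,3] = (00111010011001001101100010)·(01110001111000111100001111) mod 2 = 0+0+1+1+0+0+0+0+0+1+1+0+0+0+0+0+1+1+0+0+0+0+0+0+1+0 mod 2 = 1
  c[4] = d·G[:,4] = (00111010011001001101100010)·(01000000000000000000000000) mod 2 = 0+0+0+0+0+0+0+0+0+0+0+0+0+0+0+0+0+0+0+0+0+0+0+0+0+0 mod 2 = 0
  c[5] = d·G[:,5] = (00111010011001001101100010)·(00100000000000000000000000) mod 2 = 0+0+1+0+0+0+0+0+0+0+0+0+0+0+0+0+0+0+0+0+0+0+0+0+0+0 mod 2 = 1
  c[6] = d·G[:,6] = (00111010011001001101100010)·(00010000000000000000000000) mod 2 = 0+0+0+1+0+0+0+0+0+0+0+0+0+0+0+0+0+0+0+0+0+0+0+0+0+0 mod 2 = 1
  c[7] = d·G[:,7] = (00111010011001001101100010)·(00001111111000000011111111) mod 2 = 0+0+0+0+1+0+1+0+0+1+1+0+0+0+0+0+0+0+0+1+1+0+0+0+1+0 mod 2 = 1
  c[8] = d·G[:,8] = (00111010011001001101100010)·(00001000000000000000000000) mod 2 = 0+0+0+0+1+0+0+0+0+0+0+0+0+0+0+0+0+0+0+0+0+0+0+0+0+0 mod 2 = 1
  c[9] = d·G[:,9] = (00111010011001001101100010)·(00000100000000000000000000) mod 2 = 0+0+0+0+0+0+0+0+0+0+0+0+0+0+0+0+0+0+0+0+0+0+0+0+0+0 mod 2 = 0
  c[10] = d·G[:,10] = (00111010011001001101100010)·(00000010000000000000000000) mod 2 = 0+0+0+0+0+0+1+0+0+0+0+0+0+0+0+0+0+0+0+0+0+0+0+0+0+0 mod 2 = 1
  c[11] = d·G[:,11] = (00111010011001001101100010)·(00000001000000000000000000) mod 2 = 0+0+0+0+0+0+0+0+0+0+0+0+0+0+0+0+0+0+0+0+0+0+0+0+0+0 mod 2 = 0
  c[12] = d·G[:,12] = (00111010011001001101100010)·(00000000100000000000000000) mod 2 = 0+0+0+0+0+0+0+0+0+0+0+0+0+0+0+0+0+0+0+0+0+0+0+0+0+0 mod 2 = 0
  c[13] = d·G[:,13] = (00111010011001001101100010)·(00000000010000000000000000) mod 2 = 0+0+0+0+0+0+0+0+0+1+0+0+0+0+0+0+0+0+0+0+0+0+0+0+0+0 mod 2 = 1
  c[14] = d·G[:,14] = (00111010011001001101100010)·(00000000001000000000000000) mod 2 = 0+0+0+0+0+0+0+0+0+0+1+0+0+0+0+0+0+0+0+0+0+0+0+0+0+0 mod 2 = 1
  c[15] = d·G[:,15] = (00111010011001001101100010)·(00000000000111111111111111) mod 2 = 0+0+0+0+0+0+0+0+0+0+0+0+0+1+0+0+1+1+0+1+1+0+0+0+1+0 mod 2 = 0
  c[16] = d·G[:,16] = (00111010011001001101100010)·(00000000000100000000000000) mod 2 = 0+0+0+0+0+0+0+0+0+0+0+0+0+0+0+0+0+0+0+0+0+0+0+0+0+0 mod 2 = 0
  c[17] = d·G[:,17] = (00111010011001001101100010)·(00000000000010000000000000) mod 2 = 0+0+0+0+0+0+0+0+0+0+0+0+0+0+0+0+0+0+0+0+0+0+0+0+0+0 mod 2 = 0
  c[18] = d·G[:,18] = (00111010011001001101100010)·(00000000000001000000000000) mod 2 = 0+0+0+0+0+0+0+0+0+0+0+0+0+1+0+0+0+0+0+0+0+0+0+0+0+0 mod 2 = 1
  c[19] = d·G[:,19] = (00111010011001001101100010)·(00000000000000100000000000) mod 2 = 0+0+0+0+0+0+0+0+0+0+0+0+0+0+0+0+0+0+0+0+0+0+0+0+0+0 mod 2 = 0
  c[20] = d·G[:,20] = (00111010011001001101100010)·(00000000000000010000000000) mod 2 = 0+0+0+0+0+0+0+0+0+0+0+0+0+0+0+0+0+0+0+0+0+0+0+0+0+0 mod 2 = 0
  c[21] = d·G[:,21] = (00111010011001001101100010)·(00000000000000001000000000) mod 2 = 0+0+0+0+0+0+0+0+0+0+0+0+0+0+0+0+1+0+0+0+0+0+0+0+0+0 mod 2 = 1
  c[22] = d·G[:,22] = (00111010011001001101100010)·(00000000000000000100000000) mod 2 = 0+0+0+0+0+0+0+0+0+0+0+0+0+0+0+0+0+1+0+0+0+0+0+0+0+0 mod 2 = 1
  c[23] = d·G[:,23] = (00111010011001001101100010)·(00000000000000000010000000) mod 2 = 0+0+0+0+0+0+0+0+0+0+0+0+0+0+0+0+0+0+0+0+0+0+0+0+0+0 mod 2 = 0
  c[24] = d·G[:,24] = (00111010011001001101100010)·(00000000000000000001000000) mod 2 = 0+0+0+0+0+0+0+0+0+0+0+0+0+0+0+0+0+0+0+1+0+0+0+0+0+0 mod 2 = 1
  c[25] = d·G[:,25] = (00111010011001001101100010)·(00000000000000000000100000) mod 2 = 0+0+0+0+0+0+0+0+0+0+0+0+0+0+0+0+0+0+0+0+1+0+0+0+0+0 mod 2 = 1
  c[26] = d·G[:,26] = (00111010011001001101100010)·(00000000000000000000010000) mod 2 = 0+0+0+0+0+0+0+0+0+0+0+0+0+0+0+0+0+0+0+0+0+0+0+0+0+0 mod 2 = 0
  c[27] = d·G[:,27] = (00111010011001001101100010)·(00000000000000000000001000) mod 2 = 0+0+0+0+0+0+0+0+0+0+0+0+0+0+0+0+0+0+0+0+0+0+0+0+0+0 mod 2 = 0
  c[28] = d·G[:,28] = (00111010011001001101100010)·(00000000000000000000000100) mod 2 = 0+0+0+0+0+0+0+0+0+0+0+0+0+0+0+0+0+0+0+0+0+0+0+0+0+0 mod 2 = 0
  c[29] = d·G[:,29] = (00111010011001001101100010)·(00000000000000000000000010) mod 2 = 0+0+0+0+0+0+0+0+0+0+0+0+0+0+0+0+0+0+0+0+0+0+0+0+1+0 mod 2 = 1
  c[30] = d·G[:,30] = (00111010011001001101100010)·(00000000000000000000000001) mod 2 = 0+0+0+0+0+0+0+0+0+0+0+0+0+0+0+0+0+0+0+0+0+0+0+0+0+0 mod 2 = 0
Codeword = 1001011110100110001001101100010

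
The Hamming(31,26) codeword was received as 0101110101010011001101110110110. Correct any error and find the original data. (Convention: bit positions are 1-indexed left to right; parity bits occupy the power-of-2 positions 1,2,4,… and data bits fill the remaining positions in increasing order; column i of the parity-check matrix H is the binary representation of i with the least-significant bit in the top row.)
Syndrome s = H · r^T (mod 2), r = 0101110101010011001101110110110:
  s[0] = (1010101010101010101010101010101)·(0101110101010011001101110110110) mod 2 = 0+0+0+0+1+0+0+0+0+0+0+0+0+0+1+0+0+0+1+0+0+0+1+0+0+0+1+0+1+0+0 mod 2 = 0
  s[1] = (0110011001100110011001100110011)·(0101110101010011001101110110110) mod 2 = 0+1+0+0+0+1+0+0+0+1+0+0+0+0+1+0+0+0+1+0+0+1+1+0+0+1+1+0+0+1+0 mod 2 = 0
  s[2] = (0001111000011110000111100001111)·(0101110101010011001101110110110) mod 2 = 0+0+0+1+1+1+0+0+0+0+0+1+0+0+1+0+0+0+0+1+0+1+1+0+0+0+0+0+1+1+0 mod 2 = 0
  s[3] = (0000000111111110000000011111111)·(0101110101010011001101110110110) mod 2 = 0+0+0+0+0+0+0+1+0+1+0+1+0+0+1+0+0+0+0+0+0+0+0+1+0+1+1+0+1+1+0 mod 2 = 1
  s[4] = (0000000000000001111111111111111)·(0101110101010011001101110110110) mod 2 = 0+0+0+0+0+0+0+0+0+0+0+0+0+0+0+1+0+0+1+1+0+1+1+1+0+1+1+0+1+1+0 mod 2 = 0
Syndrome = 00010
Column 8 of H equals this syndrome → error at bit 8 (1-indexed).
Flip bit 8: 0101110101010011001101110110110 → 0101110001010011001101110110110
Extract data bits at positions {3,5,6,7,9,10,11,12,13,14,15,17,18,19,20,21,22,23,24,25,26,27,28,29,30,31}: 01100101001001101110110110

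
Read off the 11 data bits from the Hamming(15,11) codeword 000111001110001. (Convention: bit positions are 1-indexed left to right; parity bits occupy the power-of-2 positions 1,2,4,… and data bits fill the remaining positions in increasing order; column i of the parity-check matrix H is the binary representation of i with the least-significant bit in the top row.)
Parity bits occupy power-of-2 positions; data bits are at positions {3,5,6,7,9,10,11,12,13,14,15} (1-indexed).
Extract: c[3]=0 c[5]=1 c[6]=1 c[7]=0 c[9]=1 c[10]=1 c[11]=1 c[12]=0 c[13]=0 c[14]=0 c[15]=1
Data = 01101110001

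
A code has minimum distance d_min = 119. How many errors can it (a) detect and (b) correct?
(a) Detection requires d_min ≥ e+1, so e ≤ d_min − 1 = 118.
(b) Correction requires d_min ≥ 2t+1, so t ≤ ⌊(d_min − 1)/2⌋ = ⌊118/2⌋ = 59.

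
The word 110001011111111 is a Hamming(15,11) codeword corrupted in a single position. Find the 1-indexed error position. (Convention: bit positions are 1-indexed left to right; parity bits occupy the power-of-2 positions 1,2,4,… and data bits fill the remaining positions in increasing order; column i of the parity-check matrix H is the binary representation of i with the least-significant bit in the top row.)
Syndrome s = H · r^T (mod 2), r = 110001011111111:
  s[0] = (101010101010101)·(110001011111111) mod 2 = 1+0+0+0+0+0+0+0+1+0+1+0+1+0+1 mod 2 = 1
  s[1] = (011001100110011)·(110001011111111) mod 2 = 0+1+0+0+0+1+0+0+0+1+1+0+0+1+1 mod 2 = 0
  s[2] = (000111100001111)·(110001011111111) mod 2 = 0+0+0+0+0+1+0+0+0+0+0+1+1+1+1 mod 2 = 1
  s[3] = (000000011111111)·(110001011111111) mod 2 = 0+0+0+0+0+0+0+1+1+1+1+1+1+1+1 mod 2 = 0
Syndrome = 1010
Column i of H is the binary representation of i, so the syndrome is the binary index of the flipped bit.
Read s = 1010 with s[0] as LSB: 1·2^0 + 0·2^1 + 1·2^2 + 0·2^3 = 5.
Error is at bit position 5.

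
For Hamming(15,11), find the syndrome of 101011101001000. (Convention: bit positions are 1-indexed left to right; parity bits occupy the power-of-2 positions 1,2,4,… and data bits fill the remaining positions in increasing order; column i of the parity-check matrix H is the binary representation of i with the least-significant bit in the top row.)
Syndrome s = H · r^T (mod 2), r = 101011101001000:
  s[0] = (101010101010101)·(101011101001000) mod 2 = 1+0+1+0+1+0+1+0+1+0+0+0+0+0+0 mod 2 = 1
  s[1] = (011001100110011)·(101011101001000) mod 2 = 0+0+1+0+0+1+1+0+0+0+0+0+0+0+0 mod 2 = 1
  s[2] = (000111100001111)·(101011101001000) mod 2 = 0+0+0+0+1+1+1+0+0+0+0+1+0+0+0 mod 2 = 0
  s[3] = (000000011111111)·(101011101001000) mod 2 = 0+0+0+0+0+0+0+0+1+0+0+1+0+0+0 mod 2 = 0
Syndrome = 1100
Non-zero syndrome: error at position 3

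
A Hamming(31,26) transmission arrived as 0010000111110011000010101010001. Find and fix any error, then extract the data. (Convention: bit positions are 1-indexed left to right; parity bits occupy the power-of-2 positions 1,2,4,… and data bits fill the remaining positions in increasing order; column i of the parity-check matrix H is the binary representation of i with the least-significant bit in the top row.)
Syndrome s = H · r^T (mod 2), r = 0010000111110011000010101010001:
  s[0] = (1010101010101010101010101010101)·(0010000111110011000010101010001) mod 2 = 0+0+1+0+0+0+0+0+1+0+1+0+0+0+1+0+0+0+0+0+1+0+1+0+1+0+1+0+0+0+1 mod 2 = 1
  s[1] = (0110011001100110011001100110011)·(0010000111110011000010101010001) mod 2 = 0+0+1+0+0+0+0+0+0+1+1+0+0+0+1+0+0+0+0+0+0+0+1+0+0+0+1+0+0+0+1 mod 2 = 1
  s[2] = (0001111000011110000111100001111)·(0010000111110011000010101010001) mod 2 = 0+0+0+0+0+0+0+0+0+0+0+1+0+0+1+0+0+0+0+0+1+0+1+0+0+0+0+0+0+0+1 mod 2 = 1
  s[3] = (0000000111111110000000011111111)·(0010000111110011000010101010001) mod 2 = 0+0+0+0+0+0+0+1+1+1+1+1+0+0+1+0+0+0+0+0+0+0+0+0+1+0+1+0+0+0+1 mod 2 = 1
  s[4] = (0000000000000001111111111111111)·(0010000111110011000010101010001) mod 2 = 0+0+0+0+0+0+0+0+0+0+0+0+0+0+0+1+0+0+0+0+1+0+1+0+1+0+1+0+0+0+1 mod 2 = 0
Syndrome = 11110
Column 15 of H equals this syndrome → error at bit 15 (1-indexed).
Flip bit 15: 0010000111110011000010101010001 → 0010000111110001000010101010001
Extract data bits at positions {3,5,6,7,9,10,11,12,13,14,15,17,18,19,20,21,22,23,24,25,26,27,28,29,30,31}: 10001111000000010101010001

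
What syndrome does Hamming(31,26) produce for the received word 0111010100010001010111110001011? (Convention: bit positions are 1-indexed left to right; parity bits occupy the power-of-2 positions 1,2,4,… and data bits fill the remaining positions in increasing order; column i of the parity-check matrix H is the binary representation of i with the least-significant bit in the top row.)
Syndrome s = H · r^T (mod 2), r = 0111010100010001010111110001011:
  s[0] = (1010101010101010101010101010101)·(0111010100010001010111110001011) mod 2 = 0+0+1+0+0+0+0+0+0+0+0+0+0+0+0+0+0+0+0+0+1+0+1+0+0+0+0+0+0+0+1 mod 2 = 0
  s[1] = (0110011001100110011001100110011)·(0111010100010001010111110001011) mod 2 = 0+1+1+0+0+1+0+0+0+0+0+0+0+0+0+0+0+1+0+0+0+1+1+0+0+0+0+0+0+1+1 mod 2 = 0
  s[2] = (0001111000011110000111100001111)·(0111010100010001010111110001011) mod 2 = 0+0+0+1+0+1+0+0+0+0+0+1+0+0+0+0+0+0+0+1+1+1+1+0+0+0+0+1+0+1+1 mod 2 = 0
  s[3] = (0000000111111110000000011111111)·(0111010100010001010111110001011) mod 2 = 0+0+0+0+0+0+0+1+0+0+0+1+0+0+0+0+0+0+0+0+0+0+0+1+0+0+0+1+0+1+1 mod 2 = 0
  s[4] = (0000000000000001111111111111111)·(0111010100010001010111110001011) mod 2 = 0+0+0+0+0+0+0+0+0+0+0+0+0+0+0+1+0+1+0+1+1+1+1+1+0+0+0+1+0+1+1 mod 2 = 0
Syndrome = 00000
s = 0: no error detected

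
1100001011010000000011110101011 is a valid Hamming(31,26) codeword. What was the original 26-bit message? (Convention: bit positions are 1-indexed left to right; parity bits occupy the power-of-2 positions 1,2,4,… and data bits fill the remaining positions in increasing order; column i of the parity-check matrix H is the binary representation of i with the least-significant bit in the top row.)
Parity bits occupy power-of-2 positions; data bits are at positions {3,5,6,7,9,10,11,12,13,14,15,17,18,19,20,21,22,23,24,25,26,27,28,29,30,31} (1-indexed).
Extract: c[3]=0 c[5]=0 c[6]=0 c[7]=1 c[9]=1 c[10]=1 c[11]=0 c[12]=1 c[13]=0 c[14]=0 c[15]=0 c[17]=0 c[18]=0 c[19]=0 c[20]=0 c[21]=1 c[22]=1 c[23]=1 c[24]=1 c[25]=0 c[26]=1 c[27]=0 c[28]=1 c[29]=0 c[30]=1 c[31]=1
Data = 00011101000000011110101011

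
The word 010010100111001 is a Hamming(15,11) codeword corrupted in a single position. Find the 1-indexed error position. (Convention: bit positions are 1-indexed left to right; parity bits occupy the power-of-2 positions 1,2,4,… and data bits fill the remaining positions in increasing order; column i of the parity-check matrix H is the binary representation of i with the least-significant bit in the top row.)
Syndrome s = H · r^T (mod 2), r = 010010100111001:
  s[0] = (101010101010101)·(010010100111001) mod 2 = 0+0+0+0+1+0+1+0+0+0+1+0+0+0+1 mod 2 = 0
  s[1] = (011001100110011)·(010010100111001) mod 2 = 0+1+0+0+0+0+1+0+0+1+1+0+0+0+1 mod 2 = 1
  s[2] = (000111100001111)·(010010100111001) mod 2 = 0+0+0+0+1+0+1+0+0+0+0+1+0+0+1 mod 2 = 0
  s[3] = (000000011111111)·(010010100111001) mod 2 = 0+0+0+0+0+0+0+0+0+1+1+1+0+0+1 mod 2 = 0
Syndrome = 0100
Column i of H is the binary representation of i, so the syndrome is the binary index of the flipped bit.
Read s = 0100 with s[0] as LSB: 0·2^0 + 1·2^1 + 0·2^2 + 0·2^3 = 2.
Error is at bit position 2.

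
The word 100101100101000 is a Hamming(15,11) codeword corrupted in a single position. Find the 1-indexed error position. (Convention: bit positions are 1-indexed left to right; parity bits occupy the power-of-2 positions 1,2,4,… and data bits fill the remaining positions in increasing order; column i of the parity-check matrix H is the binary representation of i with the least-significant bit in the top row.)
Syndrome s = H · r^T (mod 2), r = 100101100101000:
  s[0] = (101010101010101)·(100101100101000) mod 2 = 1+0+0+0+0+0+1+0+0+0+0+0+0+0+0 mod 2 = 0
  s[1] = (011001100110011)·(100101100101000) mod 2 = 0+0+0+0+0+1+1+0+0+1+0+0+0+0+0 mod 2 = 1
  s[2] = (000111100001111)·(100101100101000) mod 2 = 0+0+0+1+0+1+1+0+0+0+0+1+0+0+0 mod 2 = 0
  s[3] = (000000011111111)·(100101100101000) mod 2 = 0+0+0+0+0+0+0+0+0+1+0+1+0+0+0 mod 2 = 0
Syndrome = 0100
Column i of H is the binary representation of i, so the syndrome is the binary index of the flipped bit.
Read s = 0100 with s[0] as LSB: 0·2^0 + 1·2^1 + 0·2^2 + 0·2^3 = 2.
Error is at bit position 2.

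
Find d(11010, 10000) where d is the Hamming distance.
XOR = 01010, count of 1s = 2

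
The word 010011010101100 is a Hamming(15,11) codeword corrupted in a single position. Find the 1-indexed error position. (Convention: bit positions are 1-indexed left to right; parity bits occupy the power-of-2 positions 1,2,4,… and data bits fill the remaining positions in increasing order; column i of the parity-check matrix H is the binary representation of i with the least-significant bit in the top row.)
Syndrome s = H · r^T (mod 2), r = 010011010101100:
  s[0] = (101010101010101)·(010011010101100) mod 2 = 0+0+0+0+1+0+0+0+0+0+0+0+1+0+0 mod 2 = 0
  s[1] = (011001100110011)·(010011010101100) mod 2 = 0+1+0+0+0+1+0+0+0+1+0+0+0+0+0 mod 2 = 1
  s[2] = (000111100001111)·(010011010101100) mod 2 = 0+0+0+0+1+1+0+0+0+0+0+1+1+0+0 mod 2 = 0
  s[3] = (000000011111111)·(010011010101100) mod 2 = 0+0+0+0+0+0+0+1+0+1+0+1+1+0+0 mod 2 = 0
Syndrome = 0100
Column i of H is the binary representation of i, so the syndrome is the binary index of the flipped bit.
Read s = 0100 with s[0] as LSB: 0·2^0 + 1·2^1 + 0·2^2 + 0·2^3 = 2.
Error is at bit position 2.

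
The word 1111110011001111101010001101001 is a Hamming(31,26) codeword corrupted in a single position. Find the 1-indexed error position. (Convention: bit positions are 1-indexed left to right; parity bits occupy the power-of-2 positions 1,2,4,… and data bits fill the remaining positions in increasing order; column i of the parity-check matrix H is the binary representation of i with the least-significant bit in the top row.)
Syndrome s = H · r^T (mod 2), r = 1111110011001111101010001101001:
  s[0] = (1010101010101010101010101010101)·(1111110011001111101010001101001) mod 2 = 1+0+1+0+1+0+0+0+1+0+0+0+1+0+1+0+1+0+1+0+1+0+0+0+1+0+0+0+0+0+1 mod 2 = 1
  s[1] = (0110011001100110011001100110011)·(1111110011001111101010001101001) mod 2 = 0+1+1+0+0+1+0+0+0+1+0+0+0+1+1+0+0+0+1+0+0+0+0+0+0+1+0+0+0+0+1 mod 2 = 1
  s[2] = (0001111000011110000111100001111)·(1111110011001111101010001101001) mod 2 = 0+0+0+1+1+1+0+0+0+0+0+0+1+1+1+0+0+0+0+0+1+0+0+0+0+0+0+1+0+0+1 mod 2 = 1
  s[3] = (0000000111111110000000011111111)·(1111110011001111101010001101001) mod 2 = 0+0+0+0+0+0+0+0+1+1+0+0+1+1+1+0+0+0+0+0+0+0+0+0+1+1+0+1+0+0+1 mod 2 = 1
  s[4] = (0000000000000001111111111111111)·(1111110011001111101010001101001) mod 2 = 0+0+0+0+0+0+0+0+0+0+0+0+0+0+0+1+1+0+1+0+1+0+0+0+1+1+0+1+0+0+1 mod 2 = 0
Syndrome = 11110
Column i of H is the binary representation of i, so the syndrome is the binary index of the flipped bit.
Read s = 11110 with s[0] as LSB: 1·2^0 + 1·2^1 + 1·2^2 + 1·2^3 + 0·2^4 = 15.
Error is at bit position 15.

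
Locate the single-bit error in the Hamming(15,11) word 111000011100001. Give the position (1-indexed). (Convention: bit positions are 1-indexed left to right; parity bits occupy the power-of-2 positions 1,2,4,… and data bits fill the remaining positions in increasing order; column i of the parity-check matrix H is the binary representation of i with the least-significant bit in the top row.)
Syndrome s = H · r^T (mod 2), r = 111000011100001:
  s[0] = (101010101010101)·(111000011100001) mod 2 = 1+0+1+0+0+0+0+0+1+0+0+0+0+0+1 mod 2 = 0
  s[1] = (011001100110011)·(111000011100001) mod 2 = 0+1+1+0+0+0+0+0+0+1+0+0+0+0+1 mod 2 = 0
  s[2] = (000111100001111)·(111000011100001) mod 2 = 0+0+0+0+0+0+0+0+0+0+0+0+0+0+1 mod 2 = 1
  s[3] = (000000011111111)·(111000011100001) mod 2 = 0+0+0+0+0+0+0+1+1+1+0+0+0+0+1 mod 2 = 0
Syndrome = 0010
Column i of H is the binary representation of i, so the syndrome is the binary index of the flipped bit.
Read s = 0010 with s[0] as LSB: 0·2^0 + 0·2^1 + 1·2^2 + 0·2^3 = 4.
Error is at bit position 4.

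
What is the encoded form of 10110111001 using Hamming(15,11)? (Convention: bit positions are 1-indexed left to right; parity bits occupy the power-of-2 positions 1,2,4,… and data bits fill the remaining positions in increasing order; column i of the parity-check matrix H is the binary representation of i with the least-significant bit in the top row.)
Codeword c = d · G (mod 2), d = 10110111001:
  c[0] = d·G[:,0] = (10110111001)·(11011010101) mod 2 = 1+0+0+1+0+0+1+0+0+0+1 mod 2 = 0
  c[1] = d·G[:,1] = (10110111001)·(10110110011) mod 2 = 1+0+1+1+0+1+1+0+0+0+1 mod 2 = 0
  c[2] = d·G[:,2] = (10110111001)·(10000000000) mod 2 = 1+0+0+0+0+0+0+0+0+0+0 mod 2 = 1
  c[3] = d·G[:,3] = (10110111001)·(01110001111) mod 2 = 0+0+1+1+0+0+0+1+0+0+1 mod 2 = 0
  c[4] = d·G[:,4] = (10110111001)·(01000000000) mod 2 = 0+0+0+0+0+0+0+0+0+0+0 mod 2 = 0
  c[5] = d·G[:,5] = (10110111001)·(00100000000) mod 2 = 0+0+1+0+0+0+0+0+0+0+0 mod 2 = 1
  c[6] = d·G[:,6] = (10110111001)·(00010000000) mod 2 = 0+0+0+1+0+0+0+0+0+0+0 mod 2 = 1
  c[7] = d·G[:,7] = (10110111001)·(00001111111) mod 2 = 0+0+0+0+0+1+1+1+0+0+1 mod 2 = 0
  c[8] = d·G[:,8] = (10110111001)·(00001000000) mod 2 = 0+0+0+0+0+0+0+0+0+0+0 mod 2 = 0
  c[9] = d·G[:,9] = (10110111001)·(00000100000) mod 2 = 0+0+0+0+0+1+0+0+0+0+0 mod 2 = 1
  c[10] = d·G[:,10] = (10110111001)·(00000010000) mod 2 = 0+0+0+0+0+0+1+0+0+0+0 mod 2 = 1
  c[11] = d·G[:,11] = (10110111001)·(00000001000) mod 2 = 0+0+0+0+0+0+0+1+0+0+0 mod 2 = 1
  c[12] = d·G[:,12] = (10110111001)·(00000000100) mod 2 = 0+0+0+0+0+0+0+0+0+0+0 mod 2 = 0
  c[13] = d·G[:,13] = (10110111001)·(00000000010) mod 2 = 0+0+0+0+0+0+0+0+0+0+0 mod 2 = 0
  c[14] = d·G[:,14] = (10110111001)·(00000000001) mod 2 = 0+0+0+0+0+0+0+0+0+0+1 mod 2 = 1
Codeword = 001001100111001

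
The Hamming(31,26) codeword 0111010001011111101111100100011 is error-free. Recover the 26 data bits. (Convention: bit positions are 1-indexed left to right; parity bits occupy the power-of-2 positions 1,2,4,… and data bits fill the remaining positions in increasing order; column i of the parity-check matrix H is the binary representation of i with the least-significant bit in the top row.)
Parity bits occupy power-of-2 positions; data bits are at positions {3,5,6,7,9,10,11,12,13,14,15,17,18,19,20,21,22,23,24,25,26,27,28,29,30,31} (1-indexed).
Extract: c[3]=1 c[5]=0 c[6]=1 c[7]=0 c[9]=0 c[10]=1 c[11]=0 c[12]=1 c[13]=1 c[14]=1 c[15]=1 c[17]=1 c[18]=0 c[19]=1 c[20]=1 c[21]=1 c[22]=1 c[23]=1 c[24]=0 c[25]=0 c[26]=1 c[27]=0 c[28]=0 c[29]=0 c[30]=1 c[31]=1
Data = 10100101111101111100100011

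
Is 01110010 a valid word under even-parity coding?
Sum of all bits: 0+1+1+1+0+0+1+0 = 4; 4 mod 2 = 0. Result is 0 → valid parity.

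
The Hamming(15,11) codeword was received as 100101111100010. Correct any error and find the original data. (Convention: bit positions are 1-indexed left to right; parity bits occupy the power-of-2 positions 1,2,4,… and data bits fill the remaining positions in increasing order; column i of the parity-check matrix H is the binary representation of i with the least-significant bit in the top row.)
Syndrome s = H · r^T (mod 2), r = 100101111100010:
  s[0] = (101010101010101)·(100101111100010) mod 2 = 1+0+0+0+0+0+1+0+1+0+0+0+0+0+0 mod 2 = 1
  s[1] = (011001100110011)·(100101111100010) mod 2 = 0+0+0+0+0+1+1+0+0+1+0+0+0+1+0 mod 2 = 0
  s[2] = (000111100001111)·(100101111100010) mod 2 = 0+0+0+1+0+1+1+0+0+0+0+0+0+1+0 mod 2 = 0
  s[3] = (000000011111111)·(100101111100010) mod 2 = 0+0+0+0+0+0+0+1+1+1+0+0+0+1+0 mod 2 = 0
Syndrome = 1000
Column 1 of H equals this syndrome → error at bit 1 (1-indexed).
Flip bit 1: 100101111100010 → 000101111100010
Extract data bits at positions {3,5,6,7,9,10,11,12,13,14,15}: 00111100010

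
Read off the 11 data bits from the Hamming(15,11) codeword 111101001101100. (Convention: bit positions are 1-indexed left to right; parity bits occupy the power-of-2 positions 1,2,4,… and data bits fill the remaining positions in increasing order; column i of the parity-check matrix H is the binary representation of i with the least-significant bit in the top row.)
Parity bits occupy power-of-2 positions; data bits are at positions {3,5,6,7,9,10,11,12,13,14,15} (1-indexed).
Extract: c[3]=1 c[5]=0 c[6]=1 c[7]=0 c[9]=1 c[10]=1 c[11]=0 c[12]=1 c[13]=1 c[14]=0 c[15]=0
Data = 10101101100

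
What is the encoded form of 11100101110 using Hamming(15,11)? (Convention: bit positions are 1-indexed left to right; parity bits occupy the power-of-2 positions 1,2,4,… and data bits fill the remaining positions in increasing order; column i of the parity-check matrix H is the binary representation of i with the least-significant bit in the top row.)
Codeword c = d · G (mod 2), d = 11100101110:
  c[0] = d·G[:,0] = (11100101110)·(11011010101) mod 2 = 1+1+0+0+0+0+0+0+1+0+0 mod 2 = 1
  c[1] = d·G[:,1] = (11100101110)·(10110110011) mod 2 = 1+0+1+0+0+1+0+0+0+1+0 mod 2 = 0
  c[2] = d·G[:,2] = (11100101110)·(10000000000) mod 2 = 1+0+0+0+0+0+0+0+0+0+0 mod 2 = 1
  c[3] = d·G[:,3] = (11100101110)·(01110001111) mod 2 = 0+1+1+0+0+0+0+1+1+1+0 mod 2 = 1
  c[4] = d·G[:,4] = (11100101110)·(01000000000) mod 2 = 0+1+0+0+0+0+0+0+0+0+0 mod 2 = 1
  c[5] = d·G[:,5] = (11100101110)·(00100000000) mod 2 = 0+0+1+0+0+0+0+0+0+0+0 mod 2 = 1
  c[6] = d·G[:,6] = (11100101110)·(00010000000) mod 2 = 0+0+0+0+0+0+0+0+0+0+0 mod 2 = 0
  c[7] = d·G[:,7] = (11100101110)·(00001111111) mod 2 = 0+0+0+0+0+1+0+1+1+1+0 mod 2 = 0
  c[8] = d·G[:,8] = (11100101110)·(00001000000) mod 2 = 0+0+0+0+0+0+0+0+0+0+0 mod 2 = 0
  c[9] = d·G[:,9] = (11100101110)·(00000100000) mod 2 = 0+0+0+0+0+1+0+0+0+0+0 mod 2 = 1
  c[10] = d·G[:,10] = (11100101110)·(00000010000) mod 2 = 0+0+0+0+0+0+0+0+0+0+0 mod 2 = 0
  c[11] = d·G[:,11] = (11100101110)·(00000001000) mod 2 = 0+0+0+0+0+0+0+1+0+0+0 mod 2 = 1
  c[12] = d·G[:,12] = (11100101110)·(00000000100) mod 2 = 0+0+0+0+0+0+0+0+1+0+0 mod 2 = 1
  c[13] = d·G[:,13] = (11100101110)·(00000000010) mod 2 = 0+0+0+0+0+0+0+0+0+1+0 mod 2 = 1
  c[14] = d·G[:,14] = (11100101110)·(00000000001) mod 2 = 0+0+0+0+0+0+0+0+0+0+0 mod 2 = 0
Codeword = 101111000101110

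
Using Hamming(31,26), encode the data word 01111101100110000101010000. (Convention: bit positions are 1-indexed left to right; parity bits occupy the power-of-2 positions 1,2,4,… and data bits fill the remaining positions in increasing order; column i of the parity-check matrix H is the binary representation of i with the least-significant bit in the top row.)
Codeword c = d · G (mod 2), d = 01111101100110000101010000:
  c[0] = d·G[:,0] = (01111101100110000101010000)·(11011010101101010101010101) mod 2 = 0+1+0+1+1+0+0+0+1+0+0+1+0+0+0+0+0+1+0+1+0+1+0+0+0+0 mod 2 = 0
  c[1] = d·G[:,1] = (01111101100110000101010000)·(10110110011011001100110011) mod 2 = 0+0+1+1+0+1+0+0+0+0+0+0+1+0+0+0+0+1+0+0+0+1+0+0+0+0 mod 2 = 0
  c[2] = d·G[:,2] = (01111101100110000101010000)·(10000000000000000000000000) mod 2 = 0+0+0+0+0+0+0+0+0+0+0+0+0+0+0+0+0+0+0+0+0+0+0+0+0+0 mod 2 = 0
  c[3] = d·G[:,3] = (01111101100110000101010000)·(01110001111000111100001111) mod 2 = 0+1+1+1+0+0+0+1+1+0+0+0+0+0+0+0+0+1+0+0+0+0+0+0+0+0 mod 2 = 0
  c[4] = d·G[:,4] = (01111101100110000101010000)·(01000000000000000000000000) mod 2 = 0+1+0+0+0+0+0+0+0+0+0+0+0+0+0+0+0+0+0+0+0+0+0+0+0+0 mod 2 = 1
  c[5] = d·G[:,5] = (01111101100110000101010000)·(00100000000000000000000000) mod 2 = 0+0+1+0+0+0+0+0+0+0+0+0+0+0+0+0+0+0+0+0+0+0+0+0+0+0 mod 2 = 1
  c[6] = d·G[:,6] = (01111101100110000101010000)·(00010000000000000000000000) mod 2 = 0+0+0+1+0+0+0+0+0+0+0+0+0+0+0+0+0+0+0+0+0+0+0+0+0+0 mod 2 = 1
  c[7] = d·G[:,7] = (01111101100110000101010000)·(00001111111000000011111111) mod 2 = 0+0+0+0+1+1+0+1+1+0+0+0+0+0+0+0+0+0+0+1+0+1+0+0+0+0 mod 2 = 0
  c[8] = d·G[:,8] = (01111101100110000101010000)·(00001000000000000000000000) mod 2 = 0+0+0+0+1+0+0+0+0+0+0+0+0+0+0+0+0+0+0+0+0+0+0+0+0+0 mod 2 = 1
  c[9] = d·G[:,9] = (01111101100110000101010000)·(00000100000000000000000000) mod 2 = 0+0+0+0+0+1+0+0+0+0+0+0+0+0+0+0+0+0+0+0+0+0+0+0+0+0 mod 2 = 1
  c[10] = d·G[:,10] = (01111101100110000101010000)·(00000010000000000000000000) mod 2 = 0+0+0+0+0+0+0+0+0+0+0+0+0+0+0+0+0+0+0+0+0+0+0+0+0+0 mod 2 = 0
  c[11] = d·G[:,11] = (01111101100110000101010000)·(00000001000000000000000000) mod 2 = 0+0+0+0+0+0+0+1+0+0+0+0+0+0+0+0+0+0+0+0+0+0+0+0+0+0 mod 2 = 1
  c[12] = d·G[:,12] = (01111101100110000101010000)·(00000000100000000000000000) mod 2 = 0+0+0+0+0+0+0+0+1+0+0+0+0+0+0+0+0+0+0+0+0+0+0+0+0+0 mod 2 = 1
  c[13] = d·G[:,13] = (01111101100110000101010000)·(00000000010000000000000000) mod 2 = 0+0+0+0+0+0+0+0+0+0+0+0+0+0+0+0+0+0+0+0+0+0+0+0+0+0 mod 2 = 0
  c[14] = d·G[:,14] = (01111101100110000101010000)·(00000000001000000000000000) mod 2 = 0+0+0+0+0+0+0+0+0+0+0+0+0+0+0+0+0+0+0+0+0+0+0+0+0+0 mod 2 = 0
  c[15] = d·G[:,15] = (01111101100110000101010000)·(00000000000111111111111111) mod 2 = 0+0+0+0+0+0+0+0+0+0+0+1+1+0+0+0+0+1+0+1+0+1+0+0+0+0 mod 2 = 1
  c[16] = d·G[:,16] = (01111101100110000101010000)·(00000000000100000000000000) mod 2 = 0+0+0+0+0+0+0+0+0+0+0+1+0+0+0+0+0+0+0+0+0+0+0+0+0+0 mod 2 = 1
  c[17] = d·G[:,17] = (01111101100110000101010000)·(00000000000010000000000000) mod 2 = 0+0+0+0+0+0+0+0+0+0+0+0+1+0+0+0+0+0+0+0+0+0+0+0+0+0 mod 2 = 1
  c[18] = d·G[:,18] = (01111101100110000101010000)·(00000000000001000000000000) mod 2 = 0+0+0+0+0+0+0+0+0+0+0+0+0+0+0+0+0+0+0+0+0+0+0+0+0+0 mod 2 = 0
  c[19] = d·G[:,19] = (01111101100110000101010000)·(00000000000000100000000000) mod 2 = 0+0+0+0+0+0+0+0+0+0+0+0+0+0+0+0+0+0+0+0+0+0+0+0+0+0 mod 2 = 0
  c[20] = d·G[:,20] = (01111101100110000101010000)·(00000000000000010000000000) mod 2 = 0+0+0+0+0+0+0+0+0+0+0+0+0+0+0+0+0+0+0+0+0+0+0+0+0+0 mod 2 = 0
  c[21] = d·G[:,21] = (01111101100110000101010000)·(00000000000000001000000000) mod 2 = 0+0+0+0+0+0+0+0+0+0+0+0+0+0+0+0+0+0+0+0+0+0+0+0+0+0 mod 2 = 0
  c[22] = d·G[:,22] = (01111101100110000101010000)·(00000000000000000100000000) mod 2 = 0+0+0+0+0+0+0+0+0+0+0+0+0+0+0+0+0+1+0+0+0+0+0+0+0+0 mod 2 = 1
  c[23] = d·G[:,23] = (01111101100110000101010000)·(00000000000000000010000000) mod 2 = 0+0+0+0+0+0+0+0+0+0+0+0+0+0+0+0+0+0+0+0+0+0+0+0+0+0 mod 2 = 0
  c[24] = d·G[:,24] = (01111101100110000101010000)·(00000000000000000001000000) mod 2 = 0+0+0+0+0+0+0+0+0+0+0+0+0+0+0+0+0+0+0+1+0+0+0+0+0+0 mod 2 = 1
  c[25] = d·G[:,25] = (01111101100110000101010000)·(00000000000000000000100000) mod 2 = 0+0+0+0+0+0+0+0+0+0+0+0+0+0+0+0+0+0+0+0+0+0+0+0+0+0 mod 2 = 0
  c[26] = d·G[:,26] = (01111101100110000101010000)·(00000000000000000000010000) mod 2 = 0+0+0+0+0+0+0+0+0+0+0+0+0+0+0+0+0+0+0+0+0+1+0+0+0+0 mod 2 = 1
  c[27] = d·G[:,27] = (01111101100110000101010000)·(00000000000000000000001000) mod 2 = 0+0+0+0+0+0+0+0+0+0+0+0+0+0+0+0+0+0+0+0+0+0+0+0+0+0 mod 2 = 0
  c[28] = d·G[:,28] = (01111101100110000101010000)·(00000000000000000000000100) mod 2 = 0+0+0+0+0+0+0+0+0+0+0+0+0+0+0+0+0+0+0+0+0+0+0+0+0+0 mod 2 = 0
  c[29] = d·G[:,29] = (01111101100110000101010000)·(00000000000000000000000010) mod 2 = 0+0+0+0+0+0+0+0+0+0+0+0+0+0+0+0+0+0+0+0+0+0+0+0+0+0 mod 2 = 0
  c[30] = d·G[:,30] = (01111101100110000101010000)·(00000000000000000000000001) mod 2 = 0+0+0+0+0+0+0+0+0+0+0+0+0+0+0+0+0+0+0+0+0+0+0+0+0+0 mod 2 = 0
Codeword = 0000111011011001110000101010000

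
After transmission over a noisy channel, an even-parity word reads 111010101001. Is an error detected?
Sum of received bits: 1+1+1+0+1+0+1+0+1+0+0+1 = 7; 7 mod 2 = 1. Result is 1 ≠ 0 → error detected.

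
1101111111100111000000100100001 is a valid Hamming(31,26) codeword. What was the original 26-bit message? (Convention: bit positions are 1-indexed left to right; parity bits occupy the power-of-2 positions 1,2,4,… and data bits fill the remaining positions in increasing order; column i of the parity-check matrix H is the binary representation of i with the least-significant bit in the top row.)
Parity bits occupy power-of-2 positions; data bits are at positions {3,5,6,7,9,10,11,12,13,14,15,17,18,19,20,21,22,23,24,25,26,27,28,29,30,31} (1-indexed).
Extract: c[3]=0 c[5]=1 c[6]=1 c[7]=1 c[9]=1 c[10]=1 c[11]=1 c[12]=0 c[13]=0 c[14]=1 c[15]=1 c[17]=0 c[18]=0 c[19]=0 c[20]=0 c[21]=0 c[22]=0 c[23]=1 c[24]=0 c[25]=0 c[26]=1 c[27]=0 c[28]=0 c[29]=0 c[30]=0 c[31]=1
Data = 01111110011000000100100001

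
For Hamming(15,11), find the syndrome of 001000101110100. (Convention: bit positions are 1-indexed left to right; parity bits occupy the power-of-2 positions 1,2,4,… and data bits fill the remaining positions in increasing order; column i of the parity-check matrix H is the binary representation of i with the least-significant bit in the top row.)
Syndrome s = H · r^T (mod 2), r = 001000101110100:
  s[0] = (101010101010101)·(001000101110100) mod 2 = 0+0+1+0+0+0+1+0+1+0+1+0+1+0+0 mod 2 = 1
  s[1] = (011001100110011)·(001000101110100) mod 2 = 0+0+1+0+0+0+1+0+0+1+1+0+0+0+0 mod 2 = 0
  s[2] = (000111100001111)·(001000101110100) mod 2 = 0+0+0+0+0+0+1+0+0+0+0+0+1+0+0 mod 2 = 0
  s[3] = (000000011111111)·(001000101110100) mod 2 = 0+0+0+0+0+0+0+0+1+1+1+0+1+0+0 mod 2 = 0
Syndrome = 1000
Non-zero syndrome: error at position 1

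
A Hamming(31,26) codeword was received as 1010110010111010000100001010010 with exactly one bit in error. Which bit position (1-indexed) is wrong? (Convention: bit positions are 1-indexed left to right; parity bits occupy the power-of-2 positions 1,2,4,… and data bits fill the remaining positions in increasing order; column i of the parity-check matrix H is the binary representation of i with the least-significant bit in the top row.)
Syndrome s = H · r^T (mod 2), r = 1010110010111010000100001010010:
  s[0] = (1010101010101010101010101010101)·(1010110010111010000100001010010) mod 2 = 1+0+1+0+1+0+0+0+1+0+1+0+1+0+1+0+0+0+0+0+0+0+0+0+1+0+1+0+0+0+0 mod 2 = 1
  s[1] = (0110011001100110011001100110011)·(1010110010111010000100001010010) mod 2 = 0+0+1+0+0+1+0+0+0+0+1+0+0+0+1+0+0+0+0+0+0+0+0+0+0+0+1+0+0+1+0 mod 2 = 0
  s[2] = (0001111000011110000111100001111)·(1010110010111010000100001010010) mod 2 = 0+0+0+0+1+1+0+0+0+0+0+1+1+0+1+0+0+0+0+1+0+0+0+0+0+0+0+0+0+1+0 mod 2 = 1
  s[3] = (0000000111111110000000011111111)·(1010110010111010000100001010010) mod 2 = 0+0+0+0+0+0+0+0+1+0+1+1+1+0+1+0+0+0+0+0+0+0+0+0+1+0+1+0+0+1+0 mod 2 = 0
  s[4] = (0000000000000001111111111111111)·(1010110010111010000100001010010) mod 2 = 0+0+0+0+0+0+0+0+0+0+0+0+0+0+0+0+0+0+0+1+0+0+0+0+1+0+1+0+0+1+0 mod 2 = 0
Syndrome = 10100
Column i of H is the binary representation of i, so the syndrome is the binary index of the flipped bit.
Read s = 10100 with s[0] as LSB: 1·2^0 + 0·2^1 + 1·2^2 + 0·2^3 + 0·2^4 = 5.
Error is at bit position 5.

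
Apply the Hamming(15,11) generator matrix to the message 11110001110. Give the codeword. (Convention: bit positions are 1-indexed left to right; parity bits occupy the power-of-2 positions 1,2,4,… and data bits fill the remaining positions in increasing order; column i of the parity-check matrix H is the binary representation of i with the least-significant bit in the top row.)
Codeword c = d · G (mod 2), d = 11110001110:
  c[0] = d·G[:,0] = (11110001110)·(11011010101) mod 2 = 1+1+0+1+0+0+0+0+1+0+0 mod 2 = 0
  c[1] = d·G[:,1] = (11110001110)·(10110110011) mod 2 = 1+0+1+1+0+0+0+0+0+1+0 mod 2 = 0
  c[2] = d·G[:,2] = (11110001110)·(10000000000) mod 2 = 1+0+0+0+0+0+0+0+0+0+0 mod 2 = 1
  c[3] = d·G[:,3] = (11110001110)·(01110001111) mod 2 = 0+1+1+1+0+0+0+1+1+1+0 mod 2 = 0
  c[4] = d·G[:,4] = (11110001110)·(01000000000) mod 2 = 0+1+0+0+0+0+0+0+0+0+0 mod 2 = 1
  c[5] = d·G[:,5] = (11110001110)·(00100000000) mod 2 = 0+0+1+0+0+0+0+0+0+0+0 mod 2 = 1
  c[6] = d·G[:,6] = (11110001110)·(00010000000) mod 2 = 0+0+0+1+0+0+0+0+0+0+0 mod 2 = 1
  c[7] = d·G[:,7] = (11110001110)·(00001111111) mod 2 = 0+0+0+0+0+0+0+1+1+1+0 mod 2 = 1
  c[8] = d·G[:,8] = (11110001110)·(00001000000) mod 2 = 0+0+0+0+0+0+0+0+0+0+0 mod 2 = 0
  c[9] = d·G[:,9] = (11110001110)·(00000100000) mod 2 = 0+0+0+0+0+0+0+0+0+0+0 mod 2 = 0
  c[10] = d·G[:,10] = (11110001110)·(00000010000) mod 2 = 0+0+0+0+0+0+0+0+0+0+0 mod 2 = 0
  c[11] = d·G[:,11] = (11110001110)·(00000001000) mod 2 = 0+0+0+0+0+0+0+1+0+0+0 mod 2 = 1
  c[12] = d·G[:,12] = (11110001110)·(00000000100) mod 2 = 0+0+0+0+0+0+0+0+1+0+0 mod 2 = 1
  c[13] = d·G[:,13] = (11110001110)·(00000000010) mod 2 = 0+0+0+0+0+0+0+0+0+1+0 mod 2 = 1
  c[14] = d·G[:,14] = (11110001110)·(00000000001) mod 2 = 0+0+0+0+0+0+0+0+0+0+0 mod 2 = 0
Codeword = 001011110001110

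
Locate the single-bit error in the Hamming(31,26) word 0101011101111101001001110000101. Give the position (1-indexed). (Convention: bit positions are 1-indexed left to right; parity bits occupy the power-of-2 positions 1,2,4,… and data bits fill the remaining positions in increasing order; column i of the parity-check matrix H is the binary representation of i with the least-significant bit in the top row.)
Syndrome s = H · r^T (mod 2), r = 0101011101111101001001110000101:
  s[0] = (1010101010101010101010101010101)·(0101011101111101001001110000101) mod 2 = 0+0+0+0+0+0+1+0+0+0+1+0+1+0+0+0+0+0+1+0+0+0+1+0+0+0+0+0+1+0+1 mod 2 = 1
  s[1] = (0110011001100110011001100110011)·(0101011101111101001001110000101) mod 2 = 0+1+0+0+0+1+1+0+0+1+1+0+0+1+0+0+0+0+1+0+0+1+1+0+0+0+0+0+0+0+1 mod 2 = 0
  s[2] = (0001111000011110000111100001111)·(0101011101111101001001110000101) mod 2 = 0+0+0+1+0+1+1+0+0+0+0+1+1+1+0+0+0+0+0+0+0+1+1+0+0+0+0+0+1+0+1 mod 2 = 0
  s[3] = (0000000111111110000000011111111)·(0101011101111101001001110000101) mod 2 = 0+0+0+0+0+0+0+1+0+1+1+1+1+1+0+0+0+0+0+0+0+0+0+1+0+0+0+0+1+0+1 mod 2 = 1
  s[4] = (0000000000000001111111111111111)·(0101011101111101001001110000101) mod 2 = 0+0+0+0+0+0+0+0+0+0+0+0+0+0+0+1+0+0+1+0+0+1+1+1+0+0+0+0+1+0+1 mod 2 = 1
Syndrome = 10011
Column i of H is the binary representation of i, so the syndrome is the binary index of the flipped bit.
Read s = 10011 with s[0] as LSB: 1·2^0 + 0·2^1 + 0·2^2 + 1·2^3 + 1·2^4 = 25.
Error is at bit position 25.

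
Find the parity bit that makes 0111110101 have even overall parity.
Sum of data bits: 0+1+1+1+1+1+0+1+0+1 = 7.
7 mod 2 = 1, so parity bit = 1.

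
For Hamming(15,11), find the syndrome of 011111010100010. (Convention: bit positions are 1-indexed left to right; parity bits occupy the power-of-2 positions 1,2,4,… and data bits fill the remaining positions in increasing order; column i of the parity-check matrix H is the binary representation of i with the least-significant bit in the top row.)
Syndrome s = H · r^T (mod 2), r = 011111010100010:
  s[0] = (101010101010101)·(011111010100010) mod 2 = 0+0+1+0+1+0+0+0+0+0+0+0+0+0+0 mod 2 = 0
  s[1] = (011001100110011)·(011111010100010) mod 2 = 0+1+1+0+0+1+0+0+0+1+0+0+0+1+0 mod 2 = 1
  s[2] = (000111100001111)·(011111010100010) mod 2 = 0+0+0+1+1+1+0+0+0+0+0+0+0+1+0 mod 2 = 0
  s[3] = (000000011111111)·(011111010100010) mod 2 = 0+0+0+0+0+0+0+1+0+1+0+0+0+1+0 mod 2 = 1
Syndrome = 0101
Non-zero syndrome: error at position 10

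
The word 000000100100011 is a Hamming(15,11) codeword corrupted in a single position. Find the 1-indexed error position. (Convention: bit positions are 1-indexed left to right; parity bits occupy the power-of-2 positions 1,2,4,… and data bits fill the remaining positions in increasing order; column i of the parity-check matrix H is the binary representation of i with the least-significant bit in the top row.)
Syndrome s = H · r^T (mod 2), r = 000000100100011:
  s[0] = (101010101010101)·(000000100100011) mod 2 = 0+0+0+0+0+0+1+0+0+0+0+0+0+0+1 mod 2 = 0
  s[1] = (011001100110011)·(000000100100011) mod 2 = 0+0+0+0+0+0+1+0+0+1+0+0+0+1+1 mod 2 = 0
  s[2] = (000111100001111)·(000000100100011) mod 2 = 0+0+0+0+0+0+1+0+0+0+0+0+0+1+1 mod 2 = 1
  s[3] = (000000011111111)·(000000100100011) mod 2 = 0+0+0+0+0+0+0+0+0+1+0+0+0+1+1 mod 2 = 1
Syndrome = 0011
Column i of H is the binary representation of i, so the syndrome is the binary index of the flipped bit.
Read s = 0011 with s[0] as LSB: 0·2^0 + 0·2^1 + 1·2^2 + 1·2^3 = 12.
Error is at bit position 12.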